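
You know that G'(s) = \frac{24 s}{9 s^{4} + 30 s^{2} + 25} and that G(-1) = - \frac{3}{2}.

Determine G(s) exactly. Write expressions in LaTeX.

The substitution u = 3 s^{2} + 5 works: G'(s) is exactly (dG/du)*(du/ds) for that inner function.
A general antiderivative is - \frac{4}{3 s^{2} + 5} + C.
The condition gives C = - \frac{3}{2} - (- \frac{1}{2}) = -1.
So G(s) = - \frac{3 \left(s^{2} + 3\right)}{3 s^{2} + 5}.
Check: d/ds[- \frac{3 \left(s^{2} + 3\right)}{3 s^{2} + 5}] = \frac{24 s}{9 s^{4} + 30 s^{2} + 25} = G'(s).

G(s) = - \frac{3 \left(s^{2} + 3\right)}{3 s^{2} + 5}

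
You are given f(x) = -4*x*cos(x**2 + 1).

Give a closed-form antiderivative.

An antiderivative is F(x) = -2*sin(x**2 + 1).

The substitution u = x**2 + 1 works: f is exactly (dF/du)*(du/dx) for that inner function.
Check: d/dx[-2*sin(x**2 + 1)] = -4*x*cos(x**2 + 1) = f(x).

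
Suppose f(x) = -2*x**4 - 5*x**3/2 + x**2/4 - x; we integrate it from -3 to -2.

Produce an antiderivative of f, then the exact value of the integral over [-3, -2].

Integrate term by term and add the pieces.
F(x) = -2*x**5/5 - 5*x**4/8 + x**3/12 - x**2/2 is an antiderivative of f.
Check: d/dx[-2*x**5/5 - 5*x**4/8 + x**3/12 - x**2/2] = -2*x**4 - 5*x**3/2 + x**2/4 - x = f(x).
F(-2) = 2/15; F(-3) = 1593/40.
Integral = F(-2) - F(-3) = -4763/120.

Antiderivative: F(x) = -2*x**5/5 - 5*x**4/8 + x**3/12 - x**2/2; value = -4763/120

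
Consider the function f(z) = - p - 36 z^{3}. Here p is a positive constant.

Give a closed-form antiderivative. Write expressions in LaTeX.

Since d/dz undoes antidifferentiation here, F'(z) = f(z) is required of F(z).
Check: d/dz[z \left(- p - 9 z^{3}\right)] = - p - 36 z^{3} = f(z).

An antiderivative is F(z) = z \left(- p - 9 z^{3}\right).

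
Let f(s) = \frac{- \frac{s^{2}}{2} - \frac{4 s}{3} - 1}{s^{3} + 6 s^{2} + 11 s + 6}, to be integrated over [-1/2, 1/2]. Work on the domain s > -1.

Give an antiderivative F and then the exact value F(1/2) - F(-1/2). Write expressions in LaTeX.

The denominator factors as 6 \left(s + 1\right) \left(s + 2\right) \left(s + 3\right); partial fractions split f into directly integrable pieces: - \frac{3}{4 \left(s + 3\right)} + \frac{1}{3 \left(s + 2\right)} - \frac{1}{12 \left(s + 1\right)}.
F(s) = - \frac{\log{\left(s + 1 \right)} - 4 \log{\left(s + 2 \right)} + 9 \log{\left(s + 3 \right)}}{12} is an antiderivative of f.
Check: d/ds[- \frac{\log{\left(s + 1 \right)} - 4 \log{\left(s + 2 \right)} + 9 \log{\left(s + 3 \right)}}{12}] = \frac{- 3 s^{2} - 8 s - 6}{6 s^{3} + 36 s^{2} + 66 s + 36}, which equals f(s).
F(1/2) = - \frac{3 \log{\left(\frac{7}{2} \right)}}{4} - \frac{\log{\left(\frac{3}{2} \right)}}{12} + \frac{\log{\left(\frac{5}{2} \right)}}{3}; F(-1/2) = - \frac{3 \log{\left(\frac{5}{2} \right)}}{4} + \frac{\log{\left(2 \right)}}{12} + \frac{\log{\left(\frac{3}{2} \right)}}{3}.
Integral = F(1/2) - F(-1/2) = - \frac{3 \log{\left(\frac{7}{2} \right)}}{4} - \frac{5 \log{\left(\frac{3}{2} \right)}}{12} - \frac{\log{\left(2 \right)}}{12} + \frac{13 \log{\left(\frac{5}{2} \right)}}{12}.

Antiderivative: F(s) = - \frac{\log{\left(s + 1 \right)} - 4 \log{\left(s + 2 \right)} + 9 \log{\left(s + 3 \right)}}{12}; value = - \frac{3 \log{\left(\frac{7}{2} \right)}}{4} - \frac{5 \log{\left(\frac{3}{2} \right)}}{12} - \frac{\log{\left(2 \right)}}{12} + \frac{13 \log{\left(\frac{5}{2} \right)}}{12}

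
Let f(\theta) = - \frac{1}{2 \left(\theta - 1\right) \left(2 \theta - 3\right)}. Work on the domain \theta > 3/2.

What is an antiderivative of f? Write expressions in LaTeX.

An antiderivative is F(\theta) = \frac{- \log{\left(\theta - \frac{3}{2} \right)} + \log{\left(\theta - 1 \right)}}{2}.

The denominator factors as 2 \left(\theta - 1\right) \left(2 \theta - 3\right); partial fractions split f into directly integrable pieces: - \frac{1}{2 \theta - 3} + \frac{1}{2 \left(\theta - 1\right)}.
Check: d/d\theta[\frac{- \log{\left(\theta - \frac{3}{2} \right)} + \log{\left(\theta - 1 \right)}}{2}] = - \frac{1}{4 \theta^{2} - 10 \theta + 6}, which equals f(\theta).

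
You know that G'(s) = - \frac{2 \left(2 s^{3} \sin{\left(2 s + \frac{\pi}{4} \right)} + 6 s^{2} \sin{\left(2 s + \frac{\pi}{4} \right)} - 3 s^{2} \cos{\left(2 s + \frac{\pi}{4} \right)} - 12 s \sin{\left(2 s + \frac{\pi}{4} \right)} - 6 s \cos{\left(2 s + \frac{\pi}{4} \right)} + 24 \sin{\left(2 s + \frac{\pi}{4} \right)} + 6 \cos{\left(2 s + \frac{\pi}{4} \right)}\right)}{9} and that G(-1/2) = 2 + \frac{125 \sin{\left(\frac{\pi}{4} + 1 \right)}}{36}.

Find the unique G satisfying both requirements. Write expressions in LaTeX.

Recognize the product-rule pattern: G'(s) = u'v + uv' with u = \frac{2 s^{3}}{9} + \frac{2 s^{2}}{3} - \frac{4 s}{3} + \frac{8}{3}, v = \cos{\left(2 s + \frac{\pi}{4} \right)}, so integration by parts undoes it.
A general antiderivative is - \frac{2 \left(- \frac{s^{3}}{3} - s^{2} + 2 s - 4\right) \cos{\left(2 s + \frac{\pi}{4} \right)}}{3} + C.
The condition gives C = 2 + \frac{125 \sin{\left(\frac{\pi}{4} + 1 \right)}}{36} - (\frac{125 \sin{\left(\frac{\pi}{4} + 1 \right)}}{36}) = 2.
So G(s) = \frac{2 \left(- \left(- s^{3} - 3 s^{2} + 6 s - 12\right) \cos{\left(2 s + \frac{\pi}{4} \right)} + 9\right)}{9}.
Check: d/ds[\frac{2 \left(- \left(- s^{3} - 3 s^{2} + 6 s - 12\right) \cos{\left(2 s + \frac{\pi}{4} \right)} + 9\right)}{9}] = - \frac{4 s^{3} \sin{\left(2 s + \frac{\pi}{4} \right)}}{9} - \frac{4 s^{2} \sin{\left(2 s + \frac{\pi}{4} \right)}}{3} + \frac{2 s^{2} \cos{\left(2 s + \frac{\pi}{4} \right)}}{3} + \frac{8 s \sin{\left(2 s + \frac{\pi}{4} \right)}}{3} + \frac{4 s \cos{\left(2 s + \frac{\pi}{4} \right)}}{3} - \frac{16 \sin{\left(2 s + \frac{\pi}{4} \right)}}{3} - \frac{4 \cos{\left(2 s + \frac{\pi}{4} \right)}}{3}, which equals G'(s).

G(s) = \frac{2 \left(- \left(- s^{3} - 3 s^{2} + 6 s - 12\right) \cos{\left(2 s + \frac{\pi}{4} \right)} + 9\right)}{9}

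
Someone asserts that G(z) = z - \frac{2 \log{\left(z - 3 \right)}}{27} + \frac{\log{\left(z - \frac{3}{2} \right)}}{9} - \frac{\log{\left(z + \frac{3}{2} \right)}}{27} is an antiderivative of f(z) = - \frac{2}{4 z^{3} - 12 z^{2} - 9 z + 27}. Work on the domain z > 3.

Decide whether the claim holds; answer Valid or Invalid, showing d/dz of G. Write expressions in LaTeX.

Invalid: d/dz[G] - f = 1, which is not 0.

d/dz[G] = \frac{4 z^{3} - 12 z^{2} - 9 z + 25}{4 z^{3} - 12 z^{2} - 9 z + 27}
d/dz[G] - f(z) = 1 != 0.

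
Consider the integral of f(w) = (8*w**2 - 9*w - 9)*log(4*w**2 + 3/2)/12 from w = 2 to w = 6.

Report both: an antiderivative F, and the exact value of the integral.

Antiderivative: F(w) = (384*w**3*log(4*w**2 + 3/2) - 256*w**3 - 648*w**2*log(4*w**2 + 3/2) + 648*w**2 - 1296*w*log(4*w**2 + 3/2) + 2880*w - 243*log(w**2 + 3/8) - 720*sqrt(6)*atan(2*sqrt(6)*w/3))/1728; value = -328/27 - 5*sqrt(6)*atan(4*sqrt(6))/12 - 9*log(291/8)/64 + 9*log(35/8)/64 + 5*sqrt(6)*atan(4*sqrt(6)/3)/12 + 11*log(35/2)/9 + 30*log(291/2)

A first test for any F(w): its w-derivative must equal f(w) identically.
F(w) = (384*w**3*log(4*w**2 + 3/2) - 256*w**3 - 648*w**2*log(4*w**2 + 3/2) + 648*w**2 - 1296*w*log(4*w**2 + 3/2) + 2880*w - 243*log(w**2 + 3/8) - 720*sqrt(6)*atan(2*sqrt(6)*w/3))/1728 is an antiderivative of f.
Check: d/dw[(384*w**3*log(4*w**2 + 3/2) - 256*w**3 - 648*w**2*log(4*w**2 + 3/2) + 648*w**2 - 1296*w*log(4*w**2 + 3/2) + 2880*w - 243*log(w**2 + 3/8) - 720*sqrt(6)*atan(2*sqrt(6)*w/3))/1728] = 2*w**2*log(4*w**2 + 3/2)/3 - 3*w*log(4*w**2 + 3/2)/4 - 3*log(4*w**2 + 3/2)/4, which equals f(w).
F(6) = -17/2 - 5*sqrt(6)*atan(4*sqrt(6))/12 - 9*log(291/8)/64 + 30*log(291/2); F(2) = -11*log(35/2)/9 - 5*sqrt(6)*atan(4*sqrt(6)/3)/12 - 9*log(35/8)/64 + 197/54.
Integral = F(6) - F(2) = -328/27 - 5*sqrt(6)*atan(4*sqrt(6))/12 - 9*log(291/8)/64 + 9*log(35/8)/64 + 5*sqrt(6)*atan(4*sqrt(6)/3)/12 + 11*log(35/2)/9 + 30*log(291/2).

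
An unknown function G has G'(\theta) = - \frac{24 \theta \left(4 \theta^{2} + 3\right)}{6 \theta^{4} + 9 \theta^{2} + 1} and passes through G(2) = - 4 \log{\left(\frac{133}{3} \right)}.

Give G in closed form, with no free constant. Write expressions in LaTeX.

G'(\theta) matches the chain-rule pattern g'(h)*h' with inner function h(\theta) = 2 \theta^{4} + 3 \theta^{2} + \frac{1}{3}; substituting u = h(\theta) collapses the integral.
A general antiderivative is - 4 \log{\left(2 \theta^{4} + 3 \theta^{2} + \frac{1}{3} \right)} + C.
The condition gives C = - 4 \log{\left(\frac{133}{3} \right)} - (- 4 \log{\left(\frac{133}{3} \right)}) = 0.
So G(\theta) = - 4 \log{\left(2 \theta^{4} + 3 \theta^{2} + \frac{1}{3} \right)}.
Check: d/d\theta[- 4 \log{\left(2 \theta^{4} + 3 \theta^{2} + \frac{1}{3} \right)}] = \frac{- 96 \theta^{3} - 72 \theta}{6 \theta^{4} + 9 \theta^{2} + 1}, which equals G'(\theta).

G(\theta) = - 4 \log{\left(2 \theta^{4} + 3 \theta^{2} + \frac{1}{3} \right)}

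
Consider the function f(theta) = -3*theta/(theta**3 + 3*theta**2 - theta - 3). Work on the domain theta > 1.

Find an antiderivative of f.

An antiderivative is F(theta) = -3*(log(theta - 1) + 2*log(theta + 1) - 3*log(theta + 3))/8.

The denominator factors as (theta - 1)*(theta + 1)*(theta + 3); partial fractions split f into directly integrable pieces: 9/(8*(theta + 3)) - 3/(4*(theta + 1)) - 3/(8*(theta - 1)).
Check: d/dtheta[-3*(log(theta - 1) + 2*log(theta + 1) - 3*log(theta + 3))/8] = -3*theta/(theta**3 + 3*theta**2 - theta - 3) = f(theta).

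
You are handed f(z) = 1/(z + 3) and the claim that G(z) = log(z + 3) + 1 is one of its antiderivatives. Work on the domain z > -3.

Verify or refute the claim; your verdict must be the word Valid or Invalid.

d/dz[G] = 1/(z + 3)
This equals f(z) exactly, so the claim holds.

Valid: G'(z) = f(z).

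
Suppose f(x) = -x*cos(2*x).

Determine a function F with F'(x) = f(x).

An antiderivative is F(x) = -(2*x*sin(2*x) + cos(2*x))/4.

Differentiate the proposed F(x) back; it has to land on f(x) exactly.
Check: d/dx[-(2*x*sin(2*x) + cos(2*x))/4] = -x*cos(2*x) = f(x).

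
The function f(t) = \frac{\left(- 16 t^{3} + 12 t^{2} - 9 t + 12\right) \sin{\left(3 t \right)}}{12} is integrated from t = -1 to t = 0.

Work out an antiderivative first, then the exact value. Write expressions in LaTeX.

Antiderivative: F(t) = \frac{144 t^{3} \cos{\left(3 t \right)} - 144 t^{2} \sin{\left(3 t \right)} - 108 t^{2} \cos{\left(3 t \right)} + 72 t \sin{\left(3 t \right)} - 15 t \cos{\left(3 t \right)} + 5 \sin{\left(3 t \right)} - 84 \cos{\left(3 t \right)}}{324}; value = \frac{107 \cos{\left(3 \right)}}{108} - \frac{7}{27} - \frac{211 \sin{\left(3 \right)}}{324}

Check any antiderivative F(t) by computing F'(t) and comparing it with f(t).
F(t) = \frac{144 t^{3} \cos{\left(3 t \right)} - 144 t^{2} \sin{\left(3 t \right)} - 108 t^{2} \cos{\left(3 t \right)} + 72 t \sin{\left(3 t \right)} - 15 t \cos{\left(3 t \right)} + 5 \sin{\left(3 t \right)} - 84 \cos{\left(3 t \right)}}{324} is an antiderivative of f.
Check: d/dt[\frac{144 t^{3} \cos{\left(3 t \right)} - 144 t^{2} \sin{\left(3 t \right)} - 108 t^{2} \cos{\left(3 t \right)} + 72 t \sin{\left(3 t \right)} - 15 t \cos{\left(3 t \right)} + 5 \sin{\left(3 t \right)} - 84 \cos{\left(3 t \right)}}{324}] = - \frac{4 t^{3} \sin{\left(3 t \right)}}{3} + t^{2} \sin{\left(3 t \right)} - \frac{3 t \sin{\left(3 t \right)}}{4} + \sin{\left(3 t \right)}, which equals f(t).
F(0) = - \frac{7}{27}; F(-1) = \frac{211 \sin{\left(3 \right)}}{324} - \frac{107 \cos{\left(3 \right)}}{108}.
Integral = F(0) - F(-1) = \frac{107 \cos{\left(3 \right)}}{108} - \frac{7}{27} - \frac{211 \sin{\left(3 \right)}}{324}.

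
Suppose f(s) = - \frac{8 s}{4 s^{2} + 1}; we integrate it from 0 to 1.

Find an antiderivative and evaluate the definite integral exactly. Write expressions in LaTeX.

The substitution u = 4 s^{2} + 1 works: f is exactly (dF/du)*(du/ds) for that inner function.
F(s) = - \log{\left(4 s^{2} + 1 \right)} is an antiderivative of f.
Check: d/ds[- \log{\left(4 s^{2} + 1 \right)}] = - \frac{8 s}{4 s^{2} + 1} = f(s).
F(1) = - \log{\left(5 \right)}; F(0) = 0.
Integral = F(1) - F(0) = - \log{\left(5 \right)}.

Antiderivative: F(s) = - \log{\left(4 s^{2} + 1 \right)}; value = - \log{\left(5 \right)}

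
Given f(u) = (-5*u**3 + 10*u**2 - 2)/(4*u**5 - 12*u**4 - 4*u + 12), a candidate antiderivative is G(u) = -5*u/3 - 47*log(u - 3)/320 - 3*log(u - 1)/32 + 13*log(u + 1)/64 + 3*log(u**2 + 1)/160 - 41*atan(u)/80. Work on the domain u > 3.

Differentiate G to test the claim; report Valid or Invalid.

Invalid: d/du[G] - f = -5/3, which is not 0.

d/du[G] = (-20*u**5 + 60*u**4 - 15*u**3 + 30*u**2 + 20*u - 66)/(12*u**5 - 36*u**4 - 12*u + 36)
d/du[G] - f(u) = -5/3 != 0.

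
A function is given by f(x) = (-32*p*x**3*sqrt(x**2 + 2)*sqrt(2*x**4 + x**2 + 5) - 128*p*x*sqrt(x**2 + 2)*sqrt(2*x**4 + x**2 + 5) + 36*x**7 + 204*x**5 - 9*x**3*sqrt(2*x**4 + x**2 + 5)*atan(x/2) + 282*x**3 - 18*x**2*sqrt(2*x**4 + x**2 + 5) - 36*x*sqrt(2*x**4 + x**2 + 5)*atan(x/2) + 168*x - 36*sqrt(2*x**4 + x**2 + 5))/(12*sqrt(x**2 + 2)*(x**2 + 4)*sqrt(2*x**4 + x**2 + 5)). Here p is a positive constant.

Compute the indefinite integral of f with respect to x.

F(x) = -(16*p*x**2 - 6*sqrt(x**2 + 2)*sqrt(2*x**4 + x**2 + 5) + 9*sqrt(x**2 + 2)*atan(x/2))/12 + C

Any candidate F(x) must reproduce f(x) exactly when differentiated.
Check: d/dx[-(16*p*x**2 - 6*sqrt(x**2 + 2)*sqrt(2*x**4 + x**2 + 5) + 9*sqrt(x**2 + 2)*atan(x/2))/12] = (-32*p*x**3*sqrt(x**2 + 2)*sqrt(2*x**4 + x**2 + 5) - 128*p*x*sqrt(x**2 + 2)*sqrt(2*x**4 + x**2 + 5) + 36*x**7 + 204*x**5 - 9*x**3*sqrt(2*x**4 + x**2 + 5)*atan(x/2) + 282*x**3 - 18*x**2*sqrt(2*x**4 + x**2 + 5) - 36*x*sqrt(2*x**4 + x**2 + 5)*atan(x/2) + 168*x - 36*sqrt(2*x**4 + x**2 + 5))/(12*x**2*sqrt(x**2 + 2)*sqrt(2*x**4 + x**2 + 5) + 48*sqrt(x**2 + 2)*sqrt(2*x**4 + x**2 + 5)), which equals f(x).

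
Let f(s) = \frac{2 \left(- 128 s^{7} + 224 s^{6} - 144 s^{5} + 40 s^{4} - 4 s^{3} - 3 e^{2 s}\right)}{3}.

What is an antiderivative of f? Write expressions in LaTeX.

An antiderivative F(s) passes only if d/ds[F] lands on f(s) exactly.
Check: d/ds[- \frac{32 s^{8} - 64 s^{7} + 48 s^{6} - 16 s^{5} + 2 s^{4} + 3 e^{2 s}}{3}] = - \frac{256 s^{7}}{3} + \frac{448 s^{6}}{3} - 96 s^{5} + \frac{80 s^{4}}{3} - \frac{8 s^{3}}{3} - 2 e^{2 s}, which equals f(s).

An antiderivative is F(s) = - \frac{32 s^{8} - 64 s^{7} + 48 s^{6} - 16 s^{5} + 2 s^{4} + 3 e^{2 s}}{3}.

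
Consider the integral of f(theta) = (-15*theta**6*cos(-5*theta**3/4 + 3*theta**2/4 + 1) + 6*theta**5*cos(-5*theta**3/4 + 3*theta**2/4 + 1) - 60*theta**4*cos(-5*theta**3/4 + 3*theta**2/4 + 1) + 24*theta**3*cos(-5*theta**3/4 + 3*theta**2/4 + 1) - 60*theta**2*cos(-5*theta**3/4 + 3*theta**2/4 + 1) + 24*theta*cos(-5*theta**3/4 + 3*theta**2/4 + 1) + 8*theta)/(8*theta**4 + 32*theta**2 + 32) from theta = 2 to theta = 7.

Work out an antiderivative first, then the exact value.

Check any antiderivative F(theta) by computing F'(theta) and comparing it with f(theta).
F(theta) = (theta**2*sin(-5*theta**3/4 + 3*theta**2/4 + 1) + 2*sin(-5*theta**3/4 + 3*theta**2/4 + 1) - 1)/(2*(theta**2 + 2)) is an antiderivative of f.
Check: d/dtheta[(theta**2*sin(-5*theta**3/4 + 3*theta**2/4 + 1) + 2*sin(-5*theta**3/4 + 3*theta**2/4 + 1) - 1)/(2*(theta**2 + 2))] = (-15*theta**6*cos(-5*theta**3/4 + 3*theta**2/4 + 1) + 6*theta**5*cos(-5*theta**3/4 + 3*theta**2/4 + 1) - 60*theta**4*cos(-5*theta**3/4 + 3*theta**2/4 + 1) + 24*theta**3*cos(-5*theta**3/4 + 3*theta**2/4 + 1) - 60*theta**2*cos(-5*theta**3/4 + 3*theta**2/4 + 1) + 24*theta*cos(-5*theta**3/4 + 3*theta**2/4 + 1) + 8*theta)/(8*theta**4 + 32*theta**2 + 32) = f(theta).
F(7) = -sin(391)/2 - 1/102; F(2) = -1/12 - sin(6)/2.
Integral = F(7) - F(2) = -sin(391)/2 + sin(6)/2 + 5/68.

Antiderivative: F(theta) = (theta**2*sin(-5*theta**3/4 + 3*theta**2/4 + 1) + 2*sin(-5*theta**3/4 + 3*theta**2/4 + 1) - 1)/(2*(theta**2 + 2)); value = -sin(391)/2 + sin(6)/2 + 5/68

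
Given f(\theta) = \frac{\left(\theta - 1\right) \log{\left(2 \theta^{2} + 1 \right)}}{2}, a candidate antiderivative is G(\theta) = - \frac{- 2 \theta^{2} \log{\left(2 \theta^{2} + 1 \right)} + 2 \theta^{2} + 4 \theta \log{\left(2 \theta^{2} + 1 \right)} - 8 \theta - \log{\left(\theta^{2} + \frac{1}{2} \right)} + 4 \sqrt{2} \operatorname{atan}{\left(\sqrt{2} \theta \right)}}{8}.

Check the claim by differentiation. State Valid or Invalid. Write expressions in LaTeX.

Valid. The derivative of G reproduces f.

d/d\theta[G] = \frac{\theta \log{\left(2 \theta^{2} + 1 \right)}}{2} - \frac{\log{\left(2 \theta^{2} + 1 \right)}}{2}
This equals f(\theta) exactly, so the claim holds.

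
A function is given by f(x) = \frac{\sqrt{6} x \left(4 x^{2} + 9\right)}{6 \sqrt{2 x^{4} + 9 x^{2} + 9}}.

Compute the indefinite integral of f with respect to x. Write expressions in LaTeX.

F(x) = \frac{\sqrt{6} \sqrt{2 x^{4} + 9 x^{2} + 9}}{6} + C

f matches the chain-rule pattern g'(h)*h' with inner function h(x) = \frac{x^{4}}{3} + \frac{3 x^{2}}{2} + \frac{3}{2}; substituting u = h(x) collapses the integral.
Check: d/dx[\frac{\sqrt{6} \sqrt{2 x^{4} + 9 x^{2} + 9}}{6}] = \frac{4 \sqrt{6} x^{3} + 9 \sqrt{6} x}{6 \sqrt{2 x^{4} + 9 x^{2} + 9}}, which equals f(x).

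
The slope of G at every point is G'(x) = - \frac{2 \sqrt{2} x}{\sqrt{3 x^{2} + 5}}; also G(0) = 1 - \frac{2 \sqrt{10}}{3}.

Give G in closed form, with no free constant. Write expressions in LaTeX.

G(x) = 1 - \frac{4 \sqrt{\frac{3 x^{2}}{2} + \frac{5}{2}}}{3}

The substitution u = \frac{3 x^{2}}{2} + \frac{5}{2} works: G'(x) is exactly (dG/du)*(du/dx) for that inner function.
A general antiderivative is - \frac{4 \sqrt{\frac{3 x^{2}}{2} + \frac{5}{2}}}{3} + C.
The condition gives C = 1 - \frac{2 \sqrt{10}}{3} - (- \frac{2 \sqrt{10}}{3}) = 1.
So G(x) = 1 - \frac{4 \sqrt{\frac{3 x^{2}}{2} + \frac{5}{2}}}{3}.
Check: d/dx[1 - \frac{4 \sqrt{\frac{3 x^{2}}{2} + \frac{5}{2}}}{3}] = - \frac{2 \sqrt{2} x}{\sqrt{3 x^{2} + 5}} = G'(x).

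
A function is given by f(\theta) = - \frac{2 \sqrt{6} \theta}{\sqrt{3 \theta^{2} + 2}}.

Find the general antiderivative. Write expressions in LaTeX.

F(\theta) = - \frac{2 \sqrt{6} \sqrt{3 \theta^{2} + 2}}{3} + C

f matches the chain-rule pattern g'(h)*h' with inner function h(\theta) = \frac{\theta^{2}}{2} + \frac{1}{3}; substituting u = h(\theta) collapses the integral.
Check: d/d\theta[- \frac{2 \sqrt{6} \sqrt{3 \theta^{2} + 2}}{3}] = - \frac{2 \sqrt{6} \theta}{\sqrt{3 \theta^{2} + 2}} = f(\theta).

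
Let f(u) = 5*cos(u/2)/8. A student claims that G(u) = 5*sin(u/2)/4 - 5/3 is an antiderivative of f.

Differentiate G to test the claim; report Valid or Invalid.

Valid: G'(u) = f(u).

d/du[G] = 5*cos(u/2)/8
This equals f(u) exactly, so the claim holds.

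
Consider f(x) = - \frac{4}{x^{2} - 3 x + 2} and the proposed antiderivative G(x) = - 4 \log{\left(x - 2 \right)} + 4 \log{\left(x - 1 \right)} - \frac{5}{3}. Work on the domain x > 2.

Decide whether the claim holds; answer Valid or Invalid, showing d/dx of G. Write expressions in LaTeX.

Valid. The derivative of G reproduces f.

d/dx[G] = - \frac{4}{x^{2} - 3 x + 2}
This equals f(x) exactly, so the claim holds.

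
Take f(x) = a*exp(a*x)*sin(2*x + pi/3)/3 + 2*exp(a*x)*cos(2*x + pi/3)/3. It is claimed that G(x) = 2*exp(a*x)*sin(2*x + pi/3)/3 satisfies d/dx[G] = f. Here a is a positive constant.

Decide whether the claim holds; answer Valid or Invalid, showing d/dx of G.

Invalid: d/dx[G] - f = a*exp(a*x)*sin(2*x + pi/3)/3 + 2*exp(a*x)*cos(2*x + pi/3)/3, which is not 0.

d/dx[G] = 2*a*exp(a*x)*sin(2*x + pi/3)/3 + 4*exp(a*x)*cos(2*x + pi/3)/3
d/dx[G] - f(x) = a*exp(a*x)*sin(2*x + pi/3)/3 + 2*exp(a*x)*cos(2*x + pi/3)/3 != 0.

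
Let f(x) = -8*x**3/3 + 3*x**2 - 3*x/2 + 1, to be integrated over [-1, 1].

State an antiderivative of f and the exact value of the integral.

Integrate term by term and add the pieces.
F(x) = -(8*x**4 - 12*x**3 + 9*x**2 - 12*x + 12)/12 is an antiderivative of f.
Check: d/dx[-(8*x**4 - 12*x**3 + 9*x**2 - 12*x + 12)/12] = -8*x**3/3 + 3*x**2 - 3*x/2 + 1 = f(x).
F(1) = -5/12; F(-1) = -53/12.
Integral = F(1) - F(-1) = 4.

Antiderivative: F(x) = -(8*x**4 - 12*x**3 + 9*x**2 - 12*x + 12)/12; value = 4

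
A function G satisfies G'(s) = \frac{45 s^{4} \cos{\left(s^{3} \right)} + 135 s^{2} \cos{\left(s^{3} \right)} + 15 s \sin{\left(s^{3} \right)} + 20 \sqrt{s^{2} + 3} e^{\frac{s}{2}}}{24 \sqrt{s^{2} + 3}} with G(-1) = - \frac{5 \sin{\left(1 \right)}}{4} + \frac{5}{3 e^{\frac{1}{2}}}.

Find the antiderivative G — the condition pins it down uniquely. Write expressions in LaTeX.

G(s) = \frac{5 \sqrt{s^{2} + 3} \sin{\left(s^{3} \right)}}{8} + \frac{5 e^{\frac{s}{2}}}{3}

Since d/ds undoes antidifferentiation here, G(s) must give back the stated G'(s).
A general antiderivative is \frac{5 \sqrt{s^{2} + 3} \sin{\left(s^{3} \right)}}{8} + \frac{5 e^{\frac{s}{2}}}{3} + C.
The condition gives C = - \frac{5 \sin{\left(1 \right)}}{4} + \frac{5}{3 e^{\frac{1}{2}}} - (- \frac{5 \sin{\left(1 \right)}}{4} + \frac{5}{3 e^{\frac{1}{2}}}) = 0.
So G(s) = \frac{5 \sqrt{s^{2} + 3} \sin{\left(s^{3} \right)}}{8} + \frac{5 e^{\frac{s}{2}}}{3}.
Check: d/ds[\frac{5 \sqrt{s^{2} + 3} \sin{\left(s^{3} \right)}}{8} + \frac{5 e^{\frac{s}{2}}}{3}] = \frac{45 s^{4} \cos{\left(s^{3} \right)} + 135 s^{2} \cos{\left(s^{3} \right)} + 15 s \sin{\left(s^{3} \right)} + 20 \sqrt{s^{2} + 3} e^{\frac{s}{2}}}{24 \sqrt{s^{2} + 3}} = G'(s).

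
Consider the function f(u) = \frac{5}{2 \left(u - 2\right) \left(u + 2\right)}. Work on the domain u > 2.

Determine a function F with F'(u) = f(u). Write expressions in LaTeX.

Factor the denominator (2 \left(u - 2\right) \left(u + 2\right)) and decompose: f = - \frac{5}{8 \left(u + 2\right)} + \frac{5}{8 \left(u - 2\right)}; each piece integrates to a log, atan, or power term.
Check: d/du[\frac{5 \left(\log{\left(u - 2 \right)} - \log{\left(u + 2 \right)}\right)}{8}] = \frac{5}{2 u^{2} - 8}, which equals f(u).

An antiderivative is F(u) = \frac{5 \left(\log{\left(u - 2 \right)} - \log{\left(u + 2 \right)}\right)}{8}.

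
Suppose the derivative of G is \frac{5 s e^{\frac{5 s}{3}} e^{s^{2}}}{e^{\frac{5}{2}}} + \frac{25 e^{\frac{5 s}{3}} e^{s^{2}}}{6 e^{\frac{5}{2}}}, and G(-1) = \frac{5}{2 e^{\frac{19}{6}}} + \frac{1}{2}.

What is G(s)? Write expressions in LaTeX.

The substitution u = s^{2} + \frac{5 s}{3} - \frac{5}{2} works: G'(s) is exactly (dG/du)*(du/ds) for that inner function.
A general antiderivative is \frac{5 e^{s^{2} + \frac{5 s}{3} - \frac{5}{2}}}{2} + C.
The condition gives C = \frac{5}{2 e^{\frac{19}{6}}} + \frac{1}{2} - (\frac{5}{2 e^{\frac{19}{6}}}) = \frac{1}{2}.
So G(s) = \frac{\frac{5 e^{\frac{5 s}{3}} e^{s^{2}}}{e^{\frac{5}{2}}} + 1}{2}.
Check: d/ds[\frac{\frac{5 e^{\frac{5 s}{3}} e^{s^{2}}}{e^{\frac{5}{2}}} + 1}{2}] = \frac{30 s e^{\frac{5 s}{3}} e^{s^{2}} + 25 e^{\frac{5 s}{3}} e^{s^{2}}}{6 e^{\frac{5}{2}}}, which equals G'(s).

G(s) = \frac{\frac{5 e^{\frac{5 s}{3}} e^{s^{2}}}{e^{\frac{5}{2}}} + 1}{2}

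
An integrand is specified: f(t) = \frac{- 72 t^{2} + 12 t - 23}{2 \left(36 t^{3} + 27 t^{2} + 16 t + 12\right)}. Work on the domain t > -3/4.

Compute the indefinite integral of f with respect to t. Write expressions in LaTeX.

For F(t) to be correct the identity F'(t) - f(t) = 0 must hold.
Check: d/dt[- \log{\left(4 t + 3 \right)} + \frac{\operatorname{atan}{\left(\frac{3 t}{2} \right)}}{4}] = \frac{- 72 t^{2} + 12 t - 23}{72 t^{3} + 54 t^{2} + 32 t + 24}, which equals f(t).

F(t) = - \log{\left(4 t + 3 \right)} + \frac{\operatorname{atan}{\left(\frac{3 t}{2} \right)}}{4} + C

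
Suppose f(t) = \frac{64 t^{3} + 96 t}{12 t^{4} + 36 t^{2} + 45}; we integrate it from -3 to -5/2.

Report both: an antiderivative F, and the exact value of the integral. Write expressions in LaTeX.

The substitution u = \frac{2 t^{4}}{3} + 2 t^{2} + \frac{5}{2} works: f is exactly (dF/du)*(du/dt) for that inner function.
F(t) = \frac{4 \log{\left(\frac{2 t^{4}}{3} + 2 t^{2} + \frac{5}{2} \right)}}{3} is an antiderivative of f.
Check: d/dt[\frac{4 \log{\left(\frac{2 t^{4}}{3} + 2 t^{2} + \frac{5}{2} \right)}}{3}] = \frac{64 t^{3} + 96 t}{12 t^{4} + 36 t^{2} + 45} = f(t).
F(-5/2) = \frac{4 \log{\left(\frac{985}{24} \right)}}{3}; F(-3) = \frac{4 \log{\left(\frac{149}{2} \right)}}{3}.
Integral = F(-5/2) - F(-3) = - \frac{4 \log{\left(\frac{149}{2} \right)}}{3} + \frac{4 \log{\left(\frac{985}{24} \right)}}{3}.

Antiderivative: F(t) = \frac{4 \log{\left(\frac{2 t^{4}}{3} + 2 t^{2} + \frac{5}{2} \right)}}{3}; value = - \frac{4 \log{\left(\frac{149}{2} \right)}}{3} + \frac{4 \log{\left(\frac{985}{24} \right)}}{3}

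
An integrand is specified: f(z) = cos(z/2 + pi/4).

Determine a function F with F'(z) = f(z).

An antiderivative is F(z) = 2*sin(z/2 + pi/4).

A candidate is checked by its d/dz: the result must match f(z).
Check: d/dz[2*sin(z/2 + pi/4)] = cos(z/2 + pi/4) = f(z).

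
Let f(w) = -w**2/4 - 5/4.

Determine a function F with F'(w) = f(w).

An antiderivative is F(w) = -w**3/12 - 5*w/4.

An antiderivative F(w) passes only if d/dw[F] lands on f(w) exactly.
Check: d/dw[-w**3/12 - 5*w/4] = -w**2/4 - 5/4 = f(w).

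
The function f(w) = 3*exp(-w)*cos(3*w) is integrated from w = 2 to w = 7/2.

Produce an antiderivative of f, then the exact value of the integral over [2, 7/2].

Recover f(w) by differentiating a candidate F(w); any mismatch rules it out.
F(w) = 3*(3*sin(3*w) - cos(3*w))*exp(-w)/10 is an antiderivative of f.
Check: d/dw[3*(3*sin(3*w) - cos(3*w))*exp(-w)/10] = 3*exp(-w)*cos(3*w) = f(w).
F(7/2) = 9*exp(-7/2)*sin(21/2)/10 - 3*exp(-7/2)*cos(21/2)/10; F(2) = -3*exp(-2)*cos(6)/10 + 9*exp(-2)*sin(6)/10.
Integral = F(7/2) - F(2) = 9*exp(-7/2)*sin(21/2)/10 - 3*exp(-7/2)*cos(21/2)/10 - 9*exp(-2)*sin(6)/10 + 3*exp(-2)*cos(6)/10.

Antiderivative: F(w) = 3*(3*sin(3*w) - cos(3*w))*exp(-w)/10; value = 9*exp(-7/2)*sin(21/2)/10 - 3*exp(-7/2)*cos(21/2)/10 - 9*exp(-2)*sin(6)/10 + 3*exp(-2)*cos(6)/10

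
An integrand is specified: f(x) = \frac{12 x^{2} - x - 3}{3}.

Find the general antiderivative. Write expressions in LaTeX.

A candidate is checked by its d/dx: the result must match f(x).
Check: d/dx[\frac{x \left(8 x^{2} - x - 6\right)}{6}] = 4 x^{2} - \frac{x}{3} - 1, which equals f(x).

F(x) = \frac{x \left(8 x^{2} - x - 6\right)}{6} + C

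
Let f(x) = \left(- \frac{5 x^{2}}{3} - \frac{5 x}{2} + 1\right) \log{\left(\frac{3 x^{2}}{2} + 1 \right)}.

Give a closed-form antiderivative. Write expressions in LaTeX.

An antiderivative is F(x) = - \frac{5 x^{3} \log{\left(\frac{3 x^{2}}{2} + 1 \right)}}{9} + \frac{10 x^{3}}{27} - \frac{5 x^{2} \log{\left(\frac{3 x^{2}}{2} + 1 \right)}}{4} + \frac{5 x^{2}}{4} + x \log{\left(\frac{3 x^{2}}{2} + 1 \right)} - \frac{74 x}{27} - \frac{5 \log{\left(x^{2} + \frac{2}{3} \right)}}{6} + \frac{74 \sqrt{6} \operatorname{atan}{\left(\frac{\sqrt{6} x}{2} \right)}}{81}.

Recover f(x) by differentiating a candidate F(x); any mismatch rules it out.
Check: d/dx[- \frac{5 x^{3} \log{\left(\frac{3 x^{2}}{2} + 1 \right)}}{9} + \frac{10 x^{3}}{27} - \frac{5 x^{2} \log{\left(\frac{3 x^{2}}{2} + 1 \right)}}{4} + \frac{5 x^{2}}{4} + x \log{\left(\frac{3 x^{2}}{2} + 1 \right)} - \frac{74 x}{27} - \frac{5 \log{\left(x^{2} + \frac{2}{3} \right)}}{6} + \frac{74 \sqrt{6} \operatorname{atan}{\left(\frac{\sqrt{6} x}{2} \right)}}{81}] = - \frac{5 x^{2} \log{\left(\frac{3 x^{2}}{2} + 1 \right)}}{3} - \frac{5 x \log{\left(\frac{3 x^{2}}{2} + 1 \right)}}{2} + \log{\left(\frac{3 x^{2}}{2} + 1 \right)}, which equals f(x).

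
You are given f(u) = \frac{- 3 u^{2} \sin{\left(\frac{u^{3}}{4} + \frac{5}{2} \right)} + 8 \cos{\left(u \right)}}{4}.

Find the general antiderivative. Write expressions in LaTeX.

An antiderivative F(u) passes only if d/du[F] lands on f(u) exactly.
Check: d/du[2 \sin{\left(u \right)} + \cos{\left(\frac{u^{3}}{4} + \frac{5}{2} \right)}] = - \frac{3 u^{2} \sin{\left(\frac{u^{3}}{4} + \frac{5}{2} \right)}}{4} + 2 \cos{\left(u \right)}, which equals f(u).

F(u) = 2 \sin{\left(u \right)} + \cos{\left(\frac{u^{3}}{4} + \frac{5}{2} \right)} + C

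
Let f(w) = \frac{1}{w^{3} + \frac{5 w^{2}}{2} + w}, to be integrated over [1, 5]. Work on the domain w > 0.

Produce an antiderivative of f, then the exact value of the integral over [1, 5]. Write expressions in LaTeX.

Antiderivative: F(w) = \frac{3 \log{\left(w \right)} - 4 \log{\left(w + \frac{1}{2} \right)} + \log{\left(w + 2 \right)}}{3}; value = - \frac{4 \log{\left(\frac{11}{2} \right)}}{3} - \frac{\log{\left(3 \right)}}{3} + \frac{4 \log{\left(\frac{3}{2} \right)}}{3} + \frac{\log{\left(7 \right)}}{3} + \log{\left(5 \right)}

The denominator factors as w \left(w + 2\right) \left(2 w + 1\right); partial fractions split f into directly integrable pieces: - \frac{8}{3 \left(2 w + 1\right)} + \frac{1}{3 \left(w + 2\right)} + \frac{1}{w}.
F(w) = \frac{3 \log{\left(w \right)} - 4 \log{\left(w + \frac{1}{2} \right)} + \log{\left(w + 2 \right)}}{3} is an antiderivative of f.
Check: d/dw[\frac{3 \log{\left(w \right)} - 4 \log{\left(w + \frac{1}{2} \right)} + \log{\left(w + 2 \right)}}{3}] = \frac{2}{2 w^{3} + 5 w^{2} + 2 w}, which equals f(w).
F(5) = - \frac{4 \log{\left(\frac{11}{2} \right)}}{3} + \frac{\log{\left(7 \right)}}{3} + \log{\left(5 \right)}; F(1) = - \frac{4 \log{\left(\frac{3}{2} \right)}}{3} + \frac{\log{\left(3 \right)}}{3}.
Integral = F(5) - F(1) = - \frac{4 \log{\left(\frac{11}{2} \right)}}{3} - \frac{\log{\left(3 \right)}}{3} + \frac{4 \log{\left(\frac{3}{2} \right)}}{3} + \frac{\log{\left(7 \right)}}{3} + \log{\left(5 \right)}.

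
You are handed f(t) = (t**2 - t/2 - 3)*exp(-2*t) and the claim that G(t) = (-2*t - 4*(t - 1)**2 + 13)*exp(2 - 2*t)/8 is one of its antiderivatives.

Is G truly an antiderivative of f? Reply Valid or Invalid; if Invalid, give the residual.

d/dt[G] = (2*t**2 - 5*t - 3)*exp(2)*exp(-2*t)/2
d/dt[G] - f(t) = (-2*t**2*exp(-2) + 2*t**2 - 5*t + t*exp(-2) - 3 + 6*exp(-2))*exp(2)*exp(-2*t)/2 != 0.

Invalid: d/dt[G] - f = (-2*t**2*exp(-2) + 2*t**2 - 5*t + t*exp(-2) - 3 + 6*exp(-2))*exp(2)*exp(-2*t)/2, which is not 0.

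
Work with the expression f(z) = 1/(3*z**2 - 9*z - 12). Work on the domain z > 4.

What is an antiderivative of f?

Factor the denominator (3*(z - 4)*(z + 1)) and decompose: f = -1/(15*(z + 1)) + 1/(15*(z - 4)); each piece integrates to a log, atan, or power term.
Check: d/dz[-(-log(z - 4) + log(z + 1))/15] = 1/(3*z**2 - 9*z - 12) = f(z).

An antiderivative is F(z) = -(-log(z - 4) + log(z + 1))/15.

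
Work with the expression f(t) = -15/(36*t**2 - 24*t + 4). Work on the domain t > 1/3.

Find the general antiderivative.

A first test for any F(t): its t-derivative must equal f(t) identically.
Check: d/dt[5/(4*(3*t - 1))] = -15/(36*t**2 - 24*t + 4) = f(t).

F(t) = 5/(4*(3*t - 1)) + C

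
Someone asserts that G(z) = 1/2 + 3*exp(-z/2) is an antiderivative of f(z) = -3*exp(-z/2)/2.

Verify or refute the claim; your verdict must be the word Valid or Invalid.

d/dz[G] = -3*exp(-z/2)/2
This equals f(z) exactly, so the claim holds.

Valid. The derivative of G reproduces f.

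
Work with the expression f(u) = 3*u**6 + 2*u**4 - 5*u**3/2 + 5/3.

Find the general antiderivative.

Integrate term by term and add the pieces.
Check: d/du[3*u**7/7 + 2*u**5/5 - 5*u**4/8 + 5*u/3] = 3*u**6 + 2*u**4 - 5*u**3/2 + 5/3 = f(u).

F(u) = 3*u**7/7 + 2*u**5/5 - 5*u**4/8 + 5*u/3 + C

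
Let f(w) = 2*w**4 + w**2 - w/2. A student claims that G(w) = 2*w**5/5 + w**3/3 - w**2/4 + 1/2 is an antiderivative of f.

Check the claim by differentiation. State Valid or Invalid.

d/dw[G] = 2*w**4 + w**2 - w/2
This equals f(w) exactly, so the claim holds.

Valid - differentiating G returns exactly f.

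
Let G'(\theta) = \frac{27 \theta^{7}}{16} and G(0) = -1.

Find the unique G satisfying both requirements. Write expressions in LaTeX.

A first test for any G(\theta): its \theta-derivative must equal the given G'(\theta).
A general antiderivative is \frac{27 \theta^{8}}{128} + C.
The condition gives C = -1 - (0) = -1.
So G(\theta) = \frac{27 \theta^{8} - 128}{128}.
Check: d/d\theta[\frac{27 \theta^{8} - 128}{128}] = \frac{27 \theta^{7}}{16} = G'(\theta).

G(\theta) = \frac{27 \theta^{8} - 128}{128}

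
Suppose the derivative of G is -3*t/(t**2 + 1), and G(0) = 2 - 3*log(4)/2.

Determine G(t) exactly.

G(t) = (4 - 3*log(4*t**2 + 4))/2

G'(t) matches the chain-rule pattern g'(h)*h' with inner function h(t) = 4*t**2 + 4; substituting u = h(t) collapses the integral.
A general antiderivative is -3*log(4*t**2 + 4)/2 + C.
The condition gives C = 2 - 3*log(4)/2 - (-3*log(4)/2) = 2.
So G(t) = (4 - 3*log(4*t**2 + 4))/2.
Check: d/dt[(4 - 3*log(4*t**2 + 4))/2] = -3*t/(t**2 + 1) = G'(t).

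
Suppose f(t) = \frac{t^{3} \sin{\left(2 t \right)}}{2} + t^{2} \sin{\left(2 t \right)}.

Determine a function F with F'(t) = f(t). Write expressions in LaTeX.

The integrand splits into summands that can be handled one at a time.
Check: d/dt[\frac{- 4 t^{3} \cos{\left(2 t \right)} + 6 t^{2} \sin{\left(2 t \right)} - 8 t^{2} \cos{\left(2 t \right)} + 8 t \sin{\left(2 t \right)} + 6 t \cos{\left(2 t \right)} - 3 \sin{\left(2 t \right)} + 4 \cos{\left(2 t \right)}}{16}] = \frac{t^{3} \sin{\left(2 t \right)}}{2} + t^{2} \sin{\left(2 t \right)} = f(t).

An antiderivative is F(t) = \frac{- 4 t^{3} \cos{\left(2 t \right)} + 6 t^{2} \sin{\left(2 t \right)} - 8 t^{2} \cos{\left(2 t \right)} + 8 t \sin{\left(2 t \right)} + 6 t \cos{\left(2 t \right)} - 3 \sin{\left(2 t \right)} + 4 \cos{\left(2 t \right)}}{16}.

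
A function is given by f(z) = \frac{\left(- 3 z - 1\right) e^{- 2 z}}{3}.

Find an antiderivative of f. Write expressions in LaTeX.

An antiderivative is F(z) = \frac{\left(6 z + 5\right) e^{- 2 z}}{12}.

f has the shape u'v + uv' for u = \frac{z}{2} + \frac{5}{12} and v = e^{- 2 z} — it is the derivative of the product u*v.
Check: d/dz[\frac{\left(6 z + 5\right) e^{- 2 z}}{12}] = \frac{\left(- 3 z - 1\right) e^{- 2 z}}{3} = f(z).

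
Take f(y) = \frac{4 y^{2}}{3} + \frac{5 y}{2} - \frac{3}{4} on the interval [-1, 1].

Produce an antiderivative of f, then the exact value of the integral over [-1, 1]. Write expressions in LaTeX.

Antiderivative: F(y) = \frac{y \left(16 y^{2} + 45 y - 27\right)}{36}; value = - \frac{11}{18}

Integrate term by term and add the pieces.
F(y) = \frac{y \left(16 y^{2} + 45 y - 27\right)}{36} is an antiderivative of f.
Check: d/dy[\frac{y \left(16 y^{2} + 45 y - 27\right)}{36}] = \frac{4 y^{2}}{3} + \frac{5 y}{2} - \frac{3}{4} = f(y).
F(1) = \frac{17}{18}; F(-1) = \frac{14}{9}.
Integral = F(1) - F(-1) = - \frac{11}{18}.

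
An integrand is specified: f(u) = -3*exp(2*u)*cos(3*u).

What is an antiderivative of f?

An antiderivative is F(u) = -9*exp(2*u)*sin(3*u)/13 - 6*exp(2*u)*cos(3*u)/13.

Differentiate the proposed F(u) back; it has to land on f(u) exactly.
Check: d/du[-9*exp(2*u)*sin(3*u)/13 - 6*exp(2*u)*cos(3*u)/13] = -3*exp(2*u)*cos(3*u) = f(u).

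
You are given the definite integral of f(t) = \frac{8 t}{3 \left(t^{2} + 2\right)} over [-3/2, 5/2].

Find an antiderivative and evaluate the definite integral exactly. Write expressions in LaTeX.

Antiderivative: F(t) = \frac{4 \log{\left(\frac{3 t^{2}}{2} + 3 \right)}}{3}; value = - \frac{4 \log{\left(\frac{51}{8} \right)}}{3} + \frac{4 \log{\left(\frac{99}{8} \right)}}{3}

f matches the chain-rule pattern g'(h)*h' with inner function h(t) = \frac{3 t^{2}}{2} + 3; substituting u = h(t) collapses the integral.
F(t) = \frac{4 \log{\left(\frac{3 t^{2}}{2} + 3 \right)}}{3} is an antiderivative of f.
Check: d/dt[\frac{4 \log{\left(\frac{3 t^{2}}{2} + 3 \right)}}{3}] = \frac{8 t}{3 t^{2} + 6}, which equals f(t).
F(5/2) = \frac{4 \log{\left(\frac{99}{8} \right)}}{3}; F(-3/2) = \frac{4 \log{\left(\frac{51}{8} \right)}}{3}.
Integral = F(5/2) - F(-3/2) = - \frac{4 \log{\left(\frac{51}{8} \right)}}{3} + \frac{4 \log{\left(\frac{99}{8} \right)}}{3}.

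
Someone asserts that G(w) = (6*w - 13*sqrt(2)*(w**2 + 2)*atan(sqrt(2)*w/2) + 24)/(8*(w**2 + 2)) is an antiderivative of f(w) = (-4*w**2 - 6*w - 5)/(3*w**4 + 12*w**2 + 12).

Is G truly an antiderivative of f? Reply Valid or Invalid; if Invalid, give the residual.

d/dw[G] = (-4*w**2 - 6*w - 5)/(w**4 + 4*w**2 + 4)
d/dw[G] - f(w) = (-8*w**2 - 12*w - 10)/(3*w**4 + 12*w**2 + 12) != 0.

Invalid: d/dw[G] - f = (-8*w**2 - 12*w - 10)/(3*w**4 + 12*w**2 + 12), which is not 0.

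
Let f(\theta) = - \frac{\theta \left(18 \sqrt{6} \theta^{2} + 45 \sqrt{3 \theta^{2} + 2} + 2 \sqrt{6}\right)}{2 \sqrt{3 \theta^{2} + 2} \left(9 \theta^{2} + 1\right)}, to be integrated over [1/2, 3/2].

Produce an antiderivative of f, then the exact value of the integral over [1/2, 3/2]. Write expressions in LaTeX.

A first test for any F(\theta): its \theta-derivative must equal f(\theta) identically.
F(\theta) = - \sqrt{2 \theta^{2} + \frac{4}{3}} - \frac{5 \log{\left(3 \theta^{2} + \frac{1}{3} \right)}}{4} is an antiderivative of f.
Check: d/d\theta[- \sqrt{2 \theta^{2} + \frac{4}{3}} - \frac{5 \log{\left(3 \theta^{2} + \frac{1}{3} \right)}}{4}] = \frac{- 18 \sqrt{6} \theta^{3} - 45 \theta \sqrt{3 \theta^{2} + 2} - 2 \sqrt{6} \theta}{18 \theta^{2} \sqrt{3 \theta^{2} + 2} + 2 \sqrt{3 \theta^{2} + 2}}, which equals f(\theta).
F(3/2) = - \frac{5 \log{\left(\frac{85}{12} \right)}}{4} - \frac{\sqrt{210}}{6}; F(1/2) = - \frac{\sqrt{66}}{6} - \frac{5 \log{\left(\frac{13}{12} \right)}}{4}.
Integral = F(3/2) - F(1/2) = - \frac{5 \log{\left(\frac{85}{12} \right)}}{4} - \frac{\sqrt{210}}{6} + \frac{5 \log{\left(\frac{13}{12} \right)}}{4} + \frac{\sqrt{66}}{6}.

Antiderivative: F(\theta) = - \sqrt{2 \theta^{2} + \frac{4}{3}} - \frac{5 \log{\left(3 \theta^{2} + \frac{1}{3} \right)}}{4}; value = - \frac{5 \log{\left(\frac{85}{12} \right)}}{4} - \frac{\sqrt{210}}{6} + \frac{5 \log{\left(\frac{13}{12} \right)}}{4} + \frac{\sqrt{66}}{6}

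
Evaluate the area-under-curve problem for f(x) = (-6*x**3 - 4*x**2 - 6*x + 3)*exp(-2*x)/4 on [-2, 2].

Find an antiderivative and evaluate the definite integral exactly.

Antiderivative: F(x) = (12*x**3 + 26*x**2 + 38*x + 13)*exp(-2*x)/16; value = 289*exp(-4)/16 + 55*exp(4)/16

Recognize the product-rule pattern: f = u'v + uv' with u = 3*x**3/4 + 13*x**2/8 + 19*x/8 + 13/16, v = exp(-2*x), so integration by parts undoes it.
F(x) = (12*x**3 + 26*x**2 + 38*x + 13)*exp(-2*x)/16 is an antiderivative of f.
Check: d/dx[(12*x**3 + 26*x**2 + 38*x + 13)*exp(-2*x)/16] = (-6*x**3 - 4*x**2 - 6*x + 3)*exp(-2*x)/4 = f(x).
F(2) = 289*exp(-4)/16; F(-2) = -55*exp(4)/16.
Integral = F(2) - F(-2) = 289*exp(-4)/16 + 55*exp(4)/16.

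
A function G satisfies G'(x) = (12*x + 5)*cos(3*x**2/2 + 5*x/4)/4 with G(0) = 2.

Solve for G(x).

G(x) = sin(3*x**2/2 + 5*x/4) + 2

G'(x) matches the chain-rule pattern g'(h)*h' with inner function h(x) = 3*x**2/2 + 5*x/4; substituting u = h(x) collapses the integral.
A general antiderivative is sin(3*x**2/2 + 5*x/4) + C.
The condition gives C = 2 - (0) = 2.
So G(x) = sin(3*x**2/2 + 5*x/4) + 2.
Check: d/dx[sin(3*x**2/2 + 5*x/4) + 2] = 3*x*cos(3*x**2/2 + 5*x/4) + 5*cos(3*x**2/2 + 5*x/4)/4, which equals G'(x).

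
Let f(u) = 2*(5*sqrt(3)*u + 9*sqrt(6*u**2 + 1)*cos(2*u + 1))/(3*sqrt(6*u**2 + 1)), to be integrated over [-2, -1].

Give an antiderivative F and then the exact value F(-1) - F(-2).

Antiderivative: F(u) = 5*sqrt(2*u**2 + 1/3)/3 + 3*sin(2*u + 1); value = -25*sqrt(3)/9 - 3*sin(1) + 3*sin(3) + 5*sqrt(21)/9

Recover f(u) by differentiating a candidate F(u); any mismatch rules it out.
F(u) = 5*sqrt(2*u**2 + 1/3)/3 + 3*sin(2*u + 1) is an antiderivative of f.
Check: d/du[5*sqrt(2*u**2 + 1/3)/3 + 3*sin(2*u + 1)] = (10*sqrt(3)*u + 18*sqrt(6*u**2 + 1)*cos(2*u + 1))/(3*sqrt(6*u**2 + 1)), which equals f(u).
F(-1) = -3*sin(1) + 5*sqrt(21)/9; F(-2) = -3*sin(3) + 25*sqrt(3)/9.
Integral = F(-1) - F(-2) = -25*sqrt(3)/9 - 3*sin(1) + 3*sin(3) + 5*sqrt(21)/9.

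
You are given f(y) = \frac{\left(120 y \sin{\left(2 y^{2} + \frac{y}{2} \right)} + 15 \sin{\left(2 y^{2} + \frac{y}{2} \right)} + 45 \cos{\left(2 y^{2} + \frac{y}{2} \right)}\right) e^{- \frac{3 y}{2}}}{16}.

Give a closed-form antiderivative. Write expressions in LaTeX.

Recognize the product-rule pattern: f = u'v + uv' with u = - \frac{15 \cos{\left(2 y^{2} + \frac{y}{2} \right)}}{8}, v = e^{- \frac{3 y}{2}}, so integration by parts undoes it.
Check: d/dy[- \frac{15 e^{- \frac{3 y}{2}} \cos{\left(2 y^{2} + \frac{y}{2} \right)}}{8}] = \frac{\left(120 y \sin{\left(2 y^{2} + \frac{y}{2} \right)} + 15 \sin{\left(2 y^{2} + \frac{y}{2} \right)} + 45 \cos{\left(2 y^{2} + \frac{y}{2} \right)}\right) e^{- \frac{3 y}{2}}}{16} = f(y).

An antiderivative is F(y) = - \frac{15 e^{- \frac{3 y}{2}} \cos{\left(2 y^{2} + \frac{y}{2} \right)}}{8}.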